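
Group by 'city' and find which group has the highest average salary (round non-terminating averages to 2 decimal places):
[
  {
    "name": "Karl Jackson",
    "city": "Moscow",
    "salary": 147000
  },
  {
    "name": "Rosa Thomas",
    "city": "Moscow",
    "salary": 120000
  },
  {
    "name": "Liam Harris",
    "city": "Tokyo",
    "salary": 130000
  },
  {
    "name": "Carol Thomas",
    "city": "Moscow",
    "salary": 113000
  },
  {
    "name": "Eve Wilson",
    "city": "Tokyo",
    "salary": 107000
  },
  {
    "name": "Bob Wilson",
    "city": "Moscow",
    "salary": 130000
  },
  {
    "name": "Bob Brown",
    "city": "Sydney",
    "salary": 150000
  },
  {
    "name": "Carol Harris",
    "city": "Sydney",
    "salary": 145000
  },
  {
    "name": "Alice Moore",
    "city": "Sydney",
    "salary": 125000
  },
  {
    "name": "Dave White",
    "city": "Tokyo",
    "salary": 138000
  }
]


Group by: city

Groups:
  Moscow: 4 people, avg salary = 510000/4 = $127500
  Sydney: 3 people, avg salary = 420000/3 = $140000
  Tokyo: 3 people, avg salary = 375000/3 = $125000

Highest average salary: Sydney ($140000)

Sydney ($140000)


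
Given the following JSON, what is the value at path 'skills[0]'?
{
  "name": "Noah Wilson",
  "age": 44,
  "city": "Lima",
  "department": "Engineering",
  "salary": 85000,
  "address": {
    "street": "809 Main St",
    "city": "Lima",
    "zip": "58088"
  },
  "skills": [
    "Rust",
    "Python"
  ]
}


Query: skills[0]
Path: skills -> first element
Value: Rust

Rust


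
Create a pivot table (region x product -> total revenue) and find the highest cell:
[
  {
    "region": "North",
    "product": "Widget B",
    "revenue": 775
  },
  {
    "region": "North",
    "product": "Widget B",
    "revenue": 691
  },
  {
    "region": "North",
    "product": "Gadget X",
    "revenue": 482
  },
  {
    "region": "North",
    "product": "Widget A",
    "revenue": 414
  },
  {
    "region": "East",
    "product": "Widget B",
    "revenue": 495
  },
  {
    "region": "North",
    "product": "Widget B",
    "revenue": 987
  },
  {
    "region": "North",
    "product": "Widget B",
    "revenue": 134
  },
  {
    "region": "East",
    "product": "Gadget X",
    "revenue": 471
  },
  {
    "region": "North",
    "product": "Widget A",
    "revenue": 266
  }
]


Pivot: region (rows) x product (columns) -> total revenue

     Gadget X      Widget A      Widget B    
East           471             0           495  
North          482           680          2587  

Highest: North / Widget B = $2587

North / Widget B = $2587


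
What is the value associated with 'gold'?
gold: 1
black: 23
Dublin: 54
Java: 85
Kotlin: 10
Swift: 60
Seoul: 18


Looking up key 'gold'
Value: 1

1


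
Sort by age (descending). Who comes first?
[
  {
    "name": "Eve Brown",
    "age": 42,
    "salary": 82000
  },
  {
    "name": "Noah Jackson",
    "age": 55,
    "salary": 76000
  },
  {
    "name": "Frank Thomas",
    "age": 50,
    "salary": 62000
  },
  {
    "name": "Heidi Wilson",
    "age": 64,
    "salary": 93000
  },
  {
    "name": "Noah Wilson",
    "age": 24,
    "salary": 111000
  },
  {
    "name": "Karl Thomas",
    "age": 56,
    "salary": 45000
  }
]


Sort by: age (descending)

Sorted order:
  1. Heidi Wilson (age = 64)
  2. Karl Thomas (age = 56)
  3. Noah Jackson (age = 55)
  4. Frank Thomas (age = 50)
  5. Eve Brown (age = 42)
  6. Noah Wilson (age = 24)

First: Heidi Wilson

Heidi Wilson


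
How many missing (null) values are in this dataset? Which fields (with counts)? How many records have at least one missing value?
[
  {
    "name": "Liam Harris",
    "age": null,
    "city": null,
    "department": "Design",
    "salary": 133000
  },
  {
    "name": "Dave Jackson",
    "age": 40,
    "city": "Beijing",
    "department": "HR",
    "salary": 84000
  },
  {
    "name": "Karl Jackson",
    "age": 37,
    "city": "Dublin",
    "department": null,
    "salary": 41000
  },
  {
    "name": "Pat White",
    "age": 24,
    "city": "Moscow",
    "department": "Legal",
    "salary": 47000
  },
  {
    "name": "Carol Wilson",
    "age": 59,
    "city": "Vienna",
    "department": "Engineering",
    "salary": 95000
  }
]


Checking for missing (null) values in 5 records:

  Liam Harris: age, city
  Dave Jackson: complete
  Karl Jackson: department
  Pat White: complete
  Carol Wilson: complete

Per field:
  name: 0 missing
  age: 1 missing
  city: 1 missing
  department: 1 missing
  salary: 0 missing

Total missing values: 3
Records with any missing: 2

3 missing values (age: 1, city: 1, department: 1); 2 incomplete records


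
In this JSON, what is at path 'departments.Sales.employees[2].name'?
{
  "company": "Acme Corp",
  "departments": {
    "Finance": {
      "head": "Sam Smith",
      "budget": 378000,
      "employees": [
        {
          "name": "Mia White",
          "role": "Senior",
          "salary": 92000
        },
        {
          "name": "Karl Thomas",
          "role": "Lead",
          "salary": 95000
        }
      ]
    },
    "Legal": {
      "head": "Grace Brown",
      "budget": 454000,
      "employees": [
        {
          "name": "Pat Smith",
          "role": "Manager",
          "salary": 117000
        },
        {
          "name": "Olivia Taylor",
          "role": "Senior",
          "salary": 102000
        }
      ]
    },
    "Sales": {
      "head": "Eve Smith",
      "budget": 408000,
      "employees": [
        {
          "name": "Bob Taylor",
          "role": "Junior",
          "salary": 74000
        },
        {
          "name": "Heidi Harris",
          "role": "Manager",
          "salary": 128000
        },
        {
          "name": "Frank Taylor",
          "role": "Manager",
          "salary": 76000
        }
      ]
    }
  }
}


Path: departments.Sales.employees[2].name

Navigate:
  -> departments
  -> Sales
  -> employees[2].name = 'Frank Taylor'

Frank Taylor


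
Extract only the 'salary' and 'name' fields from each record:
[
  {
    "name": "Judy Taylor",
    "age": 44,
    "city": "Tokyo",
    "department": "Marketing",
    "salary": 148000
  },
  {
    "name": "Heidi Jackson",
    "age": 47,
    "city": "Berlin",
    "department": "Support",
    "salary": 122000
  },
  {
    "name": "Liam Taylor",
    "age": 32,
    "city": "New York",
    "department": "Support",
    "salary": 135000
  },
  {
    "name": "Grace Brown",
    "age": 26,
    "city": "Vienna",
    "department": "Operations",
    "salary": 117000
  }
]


Original: 4 records with fields: name, age, city, department, salary
Keep: ['salary', 'name']
Drop: ['age', 'city', 'department']
Result: 4 records, 2 fields each

[
  {
    "salary": 148000,
    "name": "Judy Taylor"
  },
  {
    "salary": 122000,
    "name": "Heidi Jackson"
  },
  {
    "salary": 135000,
    "name": "Liam Taylor"
  },
  {
    "salary": 117000,
    "name": "Grace Brown"
  }
]


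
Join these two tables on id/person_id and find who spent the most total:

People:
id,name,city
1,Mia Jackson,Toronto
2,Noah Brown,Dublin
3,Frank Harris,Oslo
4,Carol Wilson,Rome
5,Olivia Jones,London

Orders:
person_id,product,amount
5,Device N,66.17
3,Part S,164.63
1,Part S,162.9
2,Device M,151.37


Join on: people.id = orders.person_id

Joined rows:
  Olivia Jones (London) bought Device N for $66.17
  Frank Harris (Oslo) bought Part S for $164.63
  Mia Jackson (Toronto) bought Part S for $162.9
  Noah Brown (Dublin) bought Device M for $151.37

Total per person:
  Frank Harris: $164.63
  Mia Jackson: $162.90
  Noah Brown: $151.37
  Olivia Jones: $66.17

Top spender: Frank Harris ($164.63)

Frank Harris ($164.63)


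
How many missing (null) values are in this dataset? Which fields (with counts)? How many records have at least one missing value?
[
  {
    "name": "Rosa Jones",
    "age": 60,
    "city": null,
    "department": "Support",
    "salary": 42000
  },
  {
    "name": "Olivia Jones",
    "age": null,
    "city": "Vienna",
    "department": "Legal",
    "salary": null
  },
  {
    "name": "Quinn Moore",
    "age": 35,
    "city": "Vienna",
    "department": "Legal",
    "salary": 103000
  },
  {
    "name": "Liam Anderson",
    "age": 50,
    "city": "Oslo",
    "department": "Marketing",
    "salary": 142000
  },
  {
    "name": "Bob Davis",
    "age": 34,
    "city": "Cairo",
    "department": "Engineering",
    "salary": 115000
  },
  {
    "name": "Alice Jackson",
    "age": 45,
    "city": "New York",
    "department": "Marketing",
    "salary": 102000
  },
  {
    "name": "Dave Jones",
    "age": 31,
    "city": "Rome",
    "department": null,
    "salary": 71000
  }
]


Checking for missing (null) values in 7 records:

  Rosa Jones: city
  Olivia Jones: age, salary
  Quinn Moore: complete
  Liam Anderson: complete
  Bob Davis: complete
  Alice Jackson: complete
  Dave Jones: department

Per field:
  name: 0 missing
  age: 1 missing
  city: 1 missing
  department: 1 missing
  salary: 1 missing

Total missing values: 4
Records with any missing: 3

4 missing values (age: 1, city: 1, department: 1, salary: 1); 3 incomplete records


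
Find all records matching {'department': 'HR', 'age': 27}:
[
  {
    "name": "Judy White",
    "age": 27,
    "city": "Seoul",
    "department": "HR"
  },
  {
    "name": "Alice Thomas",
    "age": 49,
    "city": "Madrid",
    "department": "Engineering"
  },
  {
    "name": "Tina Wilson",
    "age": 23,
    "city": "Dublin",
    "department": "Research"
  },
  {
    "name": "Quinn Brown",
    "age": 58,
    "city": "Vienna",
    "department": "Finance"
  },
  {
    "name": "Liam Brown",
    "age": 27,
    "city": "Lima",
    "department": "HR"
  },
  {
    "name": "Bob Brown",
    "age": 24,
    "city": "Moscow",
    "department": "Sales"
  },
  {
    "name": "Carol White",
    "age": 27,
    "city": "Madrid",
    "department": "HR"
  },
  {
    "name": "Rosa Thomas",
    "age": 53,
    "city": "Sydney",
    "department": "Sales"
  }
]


Search criteria: {'department': 'HR', 'age': 27}

Checking 8 records:
  Judy White: {department: HR, age: 27} <-- MATCH
  Alice Thomas: {department: Engineering, age: 49}
  Tina Wilson: {department: Research, age: 23}
  Quinn Brown: {department: Finance, age: 58}
  Liam Brown: {department: HR, age: 27} <-- MATCH
  Bob Brown: {department: Sales, age: 24}
  Carol White: {department: HR, age: 27} <-- MATCH
  Rosa Thomas: {department: Sales, age: 53}

Matches: ["Judy White", "Liam Brown", "Carol White"]

["Judy White", "Liam Brown", "Carol White"]


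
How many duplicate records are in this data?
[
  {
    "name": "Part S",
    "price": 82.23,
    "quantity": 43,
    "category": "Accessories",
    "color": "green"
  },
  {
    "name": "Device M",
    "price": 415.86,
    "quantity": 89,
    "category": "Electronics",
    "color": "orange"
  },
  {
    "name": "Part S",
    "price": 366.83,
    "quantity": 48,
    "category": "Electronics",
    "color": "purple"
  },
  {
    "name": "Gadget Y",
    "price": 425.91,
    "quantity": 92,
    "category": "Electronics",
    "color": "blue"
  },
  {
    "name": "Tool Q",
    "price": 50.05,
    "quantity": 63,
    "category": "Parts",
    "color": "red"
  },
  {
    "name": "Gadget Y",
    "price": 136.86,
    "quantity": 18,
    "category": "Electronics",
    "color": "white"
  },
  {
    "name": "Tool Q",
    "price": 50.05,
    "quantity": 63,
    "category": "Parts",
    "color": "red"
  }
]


Checking 7 records for duplicates:

  Row 1: Part S ($82.23, qty 43)
  Row 2: Device M ($415.86, qty 89)
  Row 3: Part S ($366.83, qty 48)
  Row 4: Gadget Y ($425.91, qty 92)
  Row 5: Tool Q ($50.05, qty 63)
  Row 6: Gadget Y ($136.86, qty 18)
  Row 7: Tool Q ($50.05, qty 63) <-- DUPLICATE

Duplicates found: 1
Unique records: 6

1 duplicates, 6 unique


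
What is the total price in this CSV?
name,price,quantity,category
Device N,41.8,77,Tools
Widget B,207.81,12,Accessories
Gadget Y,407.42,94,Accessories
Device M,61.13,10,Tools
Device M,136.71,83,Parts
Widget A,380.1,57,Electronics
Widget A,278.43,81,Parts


Computing total price:
Values: [41.8, 207.81, 407.42, 61.13, 136.71, 380.1, 278.43]
Sum = 1513.40

1513.40


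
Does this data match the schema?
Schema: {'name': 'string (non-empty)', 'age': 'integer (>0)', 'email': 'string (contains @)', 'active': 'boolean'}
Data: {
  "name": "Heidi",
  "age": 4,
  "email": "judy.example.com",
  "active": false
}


Validating each field against schema:
  name: OK (non-empty string)
  age: OK (positive integer)
  email: FAIL ("judy.example.com" does not contain @)
  active: OK (boolean)

Result: INVALID (1 error: email)

INVALID (1 error: email)


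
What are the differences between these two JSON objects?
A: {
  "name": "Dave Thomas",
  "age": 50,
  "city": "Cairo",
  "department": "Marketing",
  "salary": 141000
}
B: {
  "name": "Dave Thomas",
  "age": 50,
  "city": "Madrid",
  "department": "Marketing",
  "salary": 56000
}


Comparing each field (in key order):
  name: same
  age: same
  city: DIFFERENT
  department: same
  salary: DIFFERENT
Differences:
  city: Cairo -> Madrid
  salary: 141000 -> 56000

2 field(s) changed

2 changes: city, salary


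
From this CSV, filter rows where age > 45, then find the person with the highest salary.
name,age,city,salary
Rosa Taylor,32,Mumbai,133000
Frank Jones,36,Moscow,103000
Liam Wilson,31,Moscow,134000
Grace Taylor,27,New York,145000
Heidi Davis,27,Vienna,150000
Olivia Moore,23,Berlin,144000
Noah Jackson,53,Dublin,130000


Filter: age > 45
Sort by: salary (descending)

Filtered records (1):
  Noah Jackson, age 53, salary $130000

Highest salary: Noah Jackson ($130000)

Noah Jackson


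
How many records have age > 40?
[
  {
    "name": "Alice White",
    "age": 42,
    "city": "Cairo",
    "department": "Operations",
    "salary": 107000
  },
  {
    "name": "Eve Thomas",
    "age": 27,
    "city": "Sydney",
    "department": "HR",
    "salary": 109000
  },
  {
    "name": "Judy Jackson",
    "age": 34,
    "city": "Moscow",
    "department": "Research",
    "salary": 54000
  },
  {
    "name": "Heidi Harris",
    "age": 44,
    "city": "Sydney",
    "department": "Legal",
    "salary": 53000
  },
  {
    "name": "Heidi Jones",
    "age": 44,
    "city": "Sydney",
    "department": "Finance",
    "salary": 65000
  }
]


Data: 5 records
Condition: age > 40

Checking each record:
  Alice White: 42 MATCH
  Eve Thomas: 27
  Judy Jackson: 34
  Heidi Harris: 44 MATCH
  Heidi Jones: 44 MATCH

Count: 3

3


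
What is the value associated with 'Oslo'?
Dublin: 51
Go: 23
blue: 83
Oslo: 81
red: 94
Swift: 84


Looking up key 'Oslo'
Value: 81

81


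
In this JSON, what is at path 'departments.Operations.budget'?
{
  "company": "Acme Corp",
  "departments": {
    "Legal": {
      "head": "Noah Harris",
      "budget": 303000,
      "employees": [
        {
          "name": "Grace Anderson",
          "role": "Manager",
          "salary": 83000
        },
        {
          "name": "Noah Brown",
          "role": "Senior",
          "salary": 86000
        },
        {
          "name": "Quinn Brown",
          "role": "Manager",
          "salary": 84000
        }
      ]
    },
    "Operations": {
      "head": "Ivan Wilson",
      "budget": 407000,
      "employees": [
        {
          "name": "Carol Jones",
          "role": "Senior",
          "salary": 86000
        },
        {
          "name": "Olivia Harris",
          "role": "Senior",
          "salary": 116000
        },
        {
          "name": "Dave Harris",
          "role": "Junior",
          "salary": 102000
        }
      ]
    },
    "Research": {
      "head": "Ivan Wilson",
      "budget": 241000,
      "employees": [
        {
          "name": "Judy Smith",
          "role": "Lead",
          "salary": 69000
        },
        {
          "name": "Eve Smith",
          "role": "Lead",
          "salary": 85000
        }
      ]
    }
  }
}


Path: departments.Operations.budget

Navigate:
  -> departments
  -> Operations
  -> budget = 407000

407000


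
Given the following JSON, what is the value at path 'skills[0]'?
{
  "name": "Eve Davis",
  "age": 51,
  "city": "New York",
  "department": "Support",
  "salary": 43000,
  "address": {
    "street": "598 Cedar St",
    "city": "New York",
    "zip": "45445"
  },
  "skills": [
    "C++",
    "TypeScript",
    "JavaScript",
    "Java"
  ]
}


Query: skills[0]
Path: skills -> first element
Value: C++

C++


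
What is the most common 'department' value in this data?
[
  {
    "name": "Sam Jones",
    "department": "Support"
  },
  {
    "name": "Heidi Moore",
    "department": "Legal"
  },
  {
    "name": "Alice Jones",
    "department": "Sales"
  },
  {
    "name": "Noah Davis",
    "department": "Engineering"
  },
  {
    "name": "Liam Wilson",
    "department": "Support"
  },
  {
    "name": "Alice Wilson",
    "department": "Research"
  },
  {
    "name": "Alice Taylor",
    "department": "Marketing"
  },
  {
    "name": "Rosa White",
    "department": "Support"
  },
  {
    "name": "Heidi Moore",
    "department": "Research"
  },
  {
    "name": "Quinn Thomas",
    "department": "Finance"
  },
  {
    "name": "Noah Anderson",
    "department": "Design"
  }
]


Counting 'department' values across 11 records:

  Support: 3 ###
  Research: 2 ##
  Legal: 1 #
  Sales: 1 #
  Engineering: 1 #
  Marketing: 1 #
  Finance: 1 #
  Design: 1 #

Most common: Support (3 times)

Support (3 times)


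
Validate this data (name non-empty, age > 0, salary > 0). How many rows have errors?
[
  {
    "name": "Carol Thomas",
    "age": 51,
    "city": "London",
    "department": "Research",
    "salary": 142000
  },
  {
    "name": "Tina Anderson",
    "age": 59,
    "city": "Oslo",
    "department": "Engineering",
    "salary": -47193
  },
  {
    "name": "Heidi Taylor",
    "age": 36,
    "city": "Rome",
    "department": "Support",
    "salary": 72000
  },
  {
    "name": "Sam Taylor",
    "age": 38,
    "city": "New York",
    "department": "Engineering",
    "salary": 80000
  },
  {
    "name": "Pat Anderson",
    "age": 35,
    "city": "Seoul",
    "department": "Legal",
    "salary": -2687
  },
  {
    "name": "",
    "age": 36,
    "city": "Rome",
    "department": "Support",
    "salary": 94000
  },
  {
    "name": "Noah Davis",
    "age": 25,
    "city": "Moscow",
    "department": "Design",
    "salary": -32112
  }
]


Validating 7 records:
Rules: name non-empty, age > 0, salary > 0

  Row 1 (Carol Thomas): OK
  Row 2 (Tina Anderson): negative salary: -47193
  Row 3 (Heidi Taylor): OK
  Row 4 (Sam Taylor): OK
  Row 5 (Pat Anderson): negative salary: -2687
  Row 6 (???): empty name
  Row 7 (Noah Davis): negative salary: -32112

Total errors: 4

4 errors


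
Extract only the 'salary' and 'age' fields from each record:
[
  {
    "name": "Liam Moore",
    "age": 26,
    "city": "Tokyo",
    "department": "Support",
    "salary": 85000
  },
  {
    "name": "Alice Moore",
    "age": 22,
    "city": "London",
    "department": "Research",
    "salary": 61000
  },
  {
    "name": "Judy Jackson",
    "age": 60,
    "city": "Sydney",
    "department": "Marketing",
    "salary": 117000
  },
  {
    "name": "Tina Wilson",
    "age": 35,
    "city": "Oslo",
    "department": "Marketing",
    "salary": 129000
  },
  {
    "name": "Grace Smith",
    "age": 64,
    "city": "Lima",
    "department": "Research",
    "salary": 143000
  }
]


Original: 5 records with fields: name, age, city, department, salary
Keep: ['salary', 'age']
Drop: ['name', 'city', 'department']
Result: 5 records, 2 fields each

[
  {
    "salary": 85000,
    "age": 26
  },
  {
    "salary": 61000,
    "age": 22
  },
  {
    "salary": 117000,
    "age": 60
  },
  {
    "salary": 129000,
    "age": 35
  },
  {
    "salary": 143000,
    "age": 64
  }
]


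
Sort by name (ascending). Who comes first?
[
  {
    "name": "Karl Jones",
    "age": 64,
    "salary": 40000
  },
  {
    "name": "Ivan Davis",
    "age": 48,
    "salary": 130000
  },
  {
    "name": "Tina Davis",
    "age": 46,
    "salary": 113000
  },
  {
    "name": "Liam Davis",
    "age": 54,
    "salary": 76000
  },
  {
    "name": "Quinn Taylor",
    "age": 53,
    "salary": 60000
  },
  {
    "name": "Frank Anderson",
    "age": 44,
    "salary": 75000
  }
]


Sort by: name (ascending)

Sorted order:
  1. Frank Anderson (name = Frank Anderson)
  2. Ivan Davis (name = Ivan Davis)
  3. Karl Jones (name = Karl Jones)
  4. Liam Davis (name = Liam Davis)
  5. Quinn Taylor (name = Quinn Taylor)
  6. Tina Davis (name = Tina Davis)

First: Frank Anderson

Frank Anderson


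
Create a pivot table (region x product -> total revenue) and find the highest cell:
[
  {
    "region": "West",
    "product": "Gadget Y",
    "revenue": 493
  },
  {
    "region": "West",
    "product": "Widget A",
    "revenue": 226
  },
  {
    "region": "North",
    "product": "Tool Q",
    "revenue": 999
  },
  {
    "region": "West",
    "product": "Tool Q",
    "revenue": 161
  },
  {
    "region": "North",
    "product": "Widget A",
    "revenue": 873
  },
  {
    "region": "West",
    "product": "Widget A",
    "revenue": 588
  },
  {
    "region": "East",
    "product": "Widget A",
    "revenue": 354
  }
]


Pivot: region (rows) x product (columns) -> total revenue

     Gadget Y      Tool Q        Widget A    
East             0             0           354  
North            0           999           873  
West           493           161           814  

Highest: North / Tool Q = $999

North / Tool Q = $999


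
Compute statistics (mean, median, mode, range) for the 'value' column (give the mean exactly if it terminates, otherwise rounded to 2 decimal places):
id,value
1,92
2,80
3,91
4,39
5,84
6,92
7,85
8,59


Data: [92, 80, 91, 39, 84, 92, 85, 59]
Count: 8
Sum: 622
Mean: 622/8 = 77.75
Sorted: [39, 59, 80, 84, 85, 91, 92, 92]
Median: 84.5
Mode: 92 (2 times)
Range: 92 - 39 = 53
Min: 39, Max: 92

mean=77.75, median=84.5, mode=92, range=53


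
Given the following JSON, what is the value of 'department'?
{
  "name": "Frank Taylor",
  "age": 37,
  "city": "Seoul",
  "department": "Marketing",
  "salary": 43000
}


Looking up field 'department'
Value: Marketing

Marketing


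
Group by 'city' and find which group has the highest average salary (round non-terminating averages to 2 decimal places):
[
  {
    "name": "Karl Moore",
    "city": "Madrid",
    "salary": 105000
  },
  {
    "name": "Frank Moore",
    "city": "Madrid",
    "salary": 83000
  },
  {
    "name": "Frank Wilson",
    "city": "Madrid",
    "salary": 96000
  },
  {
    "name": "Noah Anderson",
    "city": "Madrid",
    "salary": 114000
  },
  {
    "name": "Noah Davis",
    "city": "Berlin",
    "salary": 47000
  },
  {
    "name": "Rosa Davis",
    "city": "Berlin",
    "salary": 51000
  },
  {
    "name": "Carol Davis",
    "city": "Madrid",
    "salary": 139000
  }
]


Group by: city

Groups:
  Berlin: 2 people, avg salary = 98000/2 = $49000
  Madrid: 5 people, avg salary = 537000/5 = $107400

Highest average salary: Madrid ($107400)

Madrid ($107400)


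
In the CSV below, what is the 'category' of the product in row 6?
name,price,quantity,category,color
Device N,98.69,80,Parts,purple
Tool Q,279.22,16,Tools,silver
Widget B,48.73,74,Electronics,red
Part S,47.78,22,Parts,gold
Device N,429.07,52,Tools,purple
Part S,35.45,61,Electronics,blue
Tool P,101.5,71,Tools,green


Query: Row 6 ('Part S'), column 'category'
Value: Electronics

Electronics


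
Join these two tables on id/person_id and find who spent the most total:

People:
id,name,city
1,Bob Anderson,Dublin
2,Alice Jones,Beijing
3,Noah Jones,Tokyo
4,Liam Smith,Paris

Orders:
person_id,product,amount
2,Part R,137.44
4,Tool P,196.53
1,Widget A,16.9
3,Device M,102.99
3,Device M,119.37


Join on: people.id = orders.person_id

Joined rows:
  Alice Jones (Beijing) bought Part R for $137.44
  Liam Smith (Paris) bought Tool P for $196.53
  Bob Anderson (Dublin) bought Widget A for $16.9
  Noah Jones (Tokyo) bought Device M for $102.99
  Noah Jones (Tokyo) bought Device M for $119.37

Total per person:
  Noah Jones: $222.36
  Liam Smith: $196.53
  Alice Jones: $137.44
  Bob Anderson: $16.90

Top spender: Noah Jones ($222.36)

Noah Jones ($222.36)


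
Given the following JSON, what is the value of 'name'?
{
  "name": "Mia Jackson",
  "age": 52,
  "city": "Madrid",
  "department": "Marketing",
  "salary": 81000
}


Looking up field 'name'
Value: Mia Jackson

Mia Jackson


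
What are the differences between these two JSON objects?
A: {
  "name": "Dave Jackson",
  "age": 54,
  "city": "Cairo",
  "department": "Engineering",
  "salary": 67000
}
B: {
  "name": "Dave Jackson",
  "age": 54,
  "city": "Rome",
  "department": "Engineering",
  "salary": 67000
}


Comparing each field (in key order):
  name: same
  age: same
  city: DIFFERENT
  department: same
  salary: same
Differences:
  city: Cairo -> Rome

1 field(s) changed

1 change: city


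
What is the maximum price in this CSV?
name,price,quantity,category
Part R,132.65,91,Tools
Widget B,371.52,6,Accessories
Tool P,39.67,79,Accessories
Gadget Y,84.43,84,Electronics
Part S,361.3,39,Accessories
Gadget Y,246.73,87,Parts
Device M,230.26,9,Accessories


Computing maximum price:
Values: [132.65, 371.52, 39.67, 84.43, 361.3, 246.73, 230.26]
Max = 371.52

371.52


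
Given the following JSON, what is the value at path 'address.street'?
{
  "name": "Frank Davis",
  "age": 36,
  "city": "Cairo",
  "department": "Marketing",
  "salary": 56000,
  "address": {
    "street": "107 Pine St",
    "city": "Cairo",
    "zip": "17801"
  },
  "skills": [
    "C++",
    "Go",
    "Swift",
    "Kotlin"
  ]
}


Query: address.street
Path: address -> street
Value: 107 Pine St

107 Pine St


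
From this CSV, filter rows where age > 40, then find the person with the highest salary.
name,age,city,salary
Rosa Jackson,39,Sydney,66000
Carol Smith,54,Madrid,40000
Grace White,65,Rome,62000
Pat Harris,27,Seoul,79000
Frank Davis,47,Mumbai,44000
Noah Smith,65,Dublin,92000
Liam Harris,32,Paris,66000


Filter: age > 40
Sort by: salary (descending)

Filtered records (4):
  Noah Smith, age 65, salary $92000
  Grace White, age 65, salary $62000
  Frank Davis, age 47, salary $44000
  Carol Smith, age 54, salary $40000

Highest salary: Noah Smith ($92000)

Noah Smith


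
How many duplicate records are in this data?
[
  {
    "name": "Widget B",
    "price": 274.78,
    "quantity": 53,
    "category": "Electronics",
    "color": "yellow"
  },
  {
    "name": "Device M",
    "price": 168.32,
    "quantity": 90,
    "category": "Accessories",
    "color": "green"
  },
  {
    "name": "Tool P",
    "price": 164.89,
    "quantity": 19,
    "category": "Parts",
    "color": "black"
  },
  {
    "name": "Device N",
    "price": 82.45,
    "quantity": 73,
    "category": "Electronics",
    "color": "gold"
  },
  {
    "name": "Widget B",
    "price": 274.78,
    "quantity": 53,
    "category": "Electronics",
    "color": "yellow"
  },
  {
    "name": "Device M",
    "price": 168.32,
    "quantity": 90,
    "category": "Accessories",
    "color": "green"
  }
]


Checking 6 records for duplicates:

  Row 1: Widget B ($274.78, qty 53)
  Row 2: Device M ($168.32, qty 90)
  Row 3: Tool P ($164.89, qty 19)
  Row 4: Device N ($82.45, qty 73)
  Row 5: Widget B ($274.78, qty 53) <-- DUPLICATE
  Row 6: Device M ($168.32, qty 90) <-- DUPLICATE

Duplicates found: 2
Unique records: 4

2 duplicates, 4 unique


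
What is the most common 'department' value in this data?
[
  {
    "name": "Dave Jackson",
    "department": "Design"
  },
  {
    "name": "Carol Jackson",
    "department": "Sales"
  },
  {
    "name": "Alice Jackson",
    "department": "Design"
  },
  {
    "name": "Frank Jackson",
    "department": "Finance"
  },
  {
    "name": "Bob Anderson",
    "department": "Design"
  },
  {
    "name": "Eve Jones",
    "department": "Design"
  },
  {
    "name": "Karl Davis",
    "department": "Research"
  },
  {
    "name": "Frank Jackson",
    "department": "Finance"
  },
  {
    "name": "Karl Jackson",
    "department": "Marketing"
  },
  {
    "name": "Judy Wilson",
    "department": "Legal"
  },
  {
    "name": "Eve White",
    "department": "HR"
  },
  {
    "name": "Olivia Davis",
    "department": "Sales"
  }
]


Counting 'department' values across 12 records:

  Design: 4 ####
  Sales: 2 ##
  Finance: 2 ##
  Research: 1 #
  Marketing: 1 #
  Legal: 1 #
  HR: 1 #

Most common: Design (4 times)

Design (4 times)


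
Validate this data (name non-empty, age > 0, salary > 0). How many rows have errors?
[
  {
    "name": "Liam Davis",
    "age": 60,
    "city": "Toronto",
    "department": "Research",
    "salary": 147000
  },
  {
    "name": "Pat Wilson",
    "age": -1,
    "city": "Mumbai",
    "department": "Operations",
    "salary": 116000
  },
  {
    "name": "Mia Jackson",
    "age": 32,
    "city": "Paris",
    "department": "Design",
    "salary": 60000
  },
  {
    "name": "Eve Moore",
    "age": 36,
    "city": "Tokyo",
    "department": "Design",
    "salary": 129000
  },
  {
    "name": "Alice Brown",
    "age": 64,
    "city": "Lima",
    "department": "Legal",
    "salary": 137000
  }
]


Validating 5 records:
Rules: name non-empty, age > 0, salary > 0

  Row 1 (Liam Davis): OK
  Row 2 (Pat Wilson): negative age: -1
  Row 3 (Mia Jackson): OK
  Row 4 (Eve Moore): OK
  Row 5 (Alice Brown): OK

Total errors: 1

1 errors


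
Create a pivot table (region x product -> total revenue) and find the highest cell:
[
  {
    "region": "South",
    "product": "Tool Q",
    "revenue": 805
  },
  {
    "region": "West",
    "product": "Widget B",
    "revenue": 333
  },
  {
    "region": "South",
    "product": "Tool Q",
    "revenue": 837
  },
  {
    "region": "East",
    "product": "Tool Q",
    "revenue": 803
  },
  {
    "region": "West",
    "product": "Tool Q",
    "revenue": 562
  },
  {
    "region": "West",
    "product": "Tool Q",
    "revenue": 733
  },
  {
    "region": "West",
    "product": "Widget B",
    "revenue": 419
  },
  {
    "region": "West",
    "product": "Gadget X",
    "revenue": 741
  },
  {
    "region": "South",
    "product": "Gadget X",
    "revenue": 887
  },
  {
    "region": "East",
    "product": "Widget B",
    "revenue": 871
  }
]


Pivot: region (rows) x product (columns) -> total revenue

     Gadget X      Tool Q        Widget B    
East             0           803           871  
South          887          1642             0  
West           741          1295           752  

Highest: South / Tool Q = $1642

South / Tool Q = $1642


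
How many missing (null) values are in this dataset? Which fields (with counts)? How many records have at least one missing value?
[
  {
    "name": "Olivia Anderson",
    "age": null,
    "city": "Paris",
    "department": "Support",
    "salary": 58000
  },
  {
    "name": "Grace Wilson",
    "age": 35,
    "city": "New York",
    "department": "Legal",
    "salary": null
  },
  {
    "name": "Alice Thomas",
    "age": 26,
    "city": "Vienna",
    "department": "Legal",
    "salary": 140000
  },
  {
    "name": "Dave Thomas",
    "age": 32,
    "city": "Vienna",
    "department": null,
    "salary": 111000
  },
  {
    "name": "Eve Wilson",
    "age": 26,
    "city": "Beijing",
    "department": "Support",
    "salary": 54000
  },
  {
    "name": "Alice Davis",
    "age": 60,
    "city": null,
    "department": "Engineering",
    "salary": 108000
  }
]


Checking for missing (null) values in 6 records:

  Olivia Anderson: age
  Grace Wilson: salary
  Alice Thomas: complete
  Dave Thomas: department
  Eve Wilson: complete
  Alice Davis: city

Per field:
  name: 0 missing
  age: 1 missing
  city: 1 missing
  department: 1 missing
  salary: 1 missing

Total missing values: 4
Records with any missing: 4

4 missing values (age: 1, city: 1, department: 1, salary: 1); 4 incomplete records


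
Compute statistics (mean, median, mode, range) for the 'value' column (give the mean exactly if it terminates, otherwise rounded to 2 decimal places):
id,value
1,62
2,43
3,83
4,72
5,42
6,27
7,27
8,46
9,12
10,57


Data: [62, 43, 83, 72, 42, 27, 27, 46, 12, 57]
Count: 10
Sum: 471
Mean: 471/10 = 47.1
Sorted: [12, 27, 27, 42, 43, 46, 57, 62, 72, 83]
Median: 44.5
Mode: 27 (2 times)
Range: 83 - 12 = 71
Min: 12, Max: 83

mean=47.1, median=44.5, mode=27, range=71


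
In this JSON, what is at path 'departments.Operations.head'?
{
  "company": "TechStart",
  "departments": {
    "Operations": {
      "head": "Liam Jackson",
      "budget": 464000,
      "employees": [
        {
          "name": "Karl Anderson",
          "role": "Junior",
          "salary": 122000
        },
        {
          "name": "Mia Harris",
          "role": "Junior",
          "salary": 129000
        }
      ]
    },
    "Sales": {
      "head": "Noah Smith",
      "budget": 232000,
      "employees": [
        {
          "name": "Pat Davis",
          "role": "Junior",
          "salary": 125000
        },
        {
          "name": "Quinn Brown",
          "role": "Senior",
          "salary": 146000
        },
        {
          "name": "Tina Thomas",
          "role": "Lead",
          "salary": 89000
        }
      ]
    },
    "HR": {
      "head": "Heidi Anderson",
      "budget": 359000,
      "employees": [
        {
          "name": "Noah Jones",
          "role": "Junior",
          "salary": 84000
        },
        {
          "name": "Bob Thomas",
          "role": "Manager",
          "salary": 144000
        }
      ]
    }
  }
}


Path: departments.Operations.head

Navigate:
  -> departments
  -> Operations
  -> head = 'Liam Jackson'

Liam Jackson


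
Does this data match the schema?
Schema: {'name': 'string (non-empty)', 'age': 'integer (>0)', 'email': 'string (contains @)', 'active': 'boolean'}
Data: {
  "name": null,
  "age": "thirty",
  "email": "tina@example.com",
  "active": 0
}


Validating each field against schema:
  name: FAIL (null is not a string)
  age: FAIL ("thirty" is not an integer)
  email: OK (string with @)
  active: FAIL (0 is not a boolean)

Result: INVALID (3 errors: name, age, active)

INVALID (3 errors: name, age, active)


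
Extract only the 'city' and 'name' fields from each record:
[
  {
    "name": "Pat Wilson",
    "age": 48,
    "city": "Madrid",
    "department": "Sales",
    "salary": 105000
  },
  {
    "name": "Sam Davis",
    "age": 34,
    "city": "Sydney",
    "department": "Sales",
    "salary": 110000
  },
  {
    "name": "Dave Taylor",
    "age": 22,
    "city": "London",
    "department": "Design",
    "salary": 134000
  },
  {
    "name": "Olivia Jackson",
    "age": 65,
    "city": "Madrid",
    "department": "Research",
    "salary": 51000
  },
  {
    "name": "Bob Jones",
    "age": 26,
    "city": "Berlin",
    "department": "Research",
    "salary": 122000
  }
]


Original: 5 records with fields: name, age, city, department, salary
Keep: ['city', 'name']
Drop: ['age', 'department', 'salary']
Result: 5 records, 2 fields each

[
  {
    "city": "Madrid",
    "name": "Pat Wilson"
  },
  {
    "city": "Sydney",
    "name": "Sam Davis"
  },
  {
    "city": "London",
    "name": "Dave Taylor"
  },
  {
    "city": "Madrid",
    "name": "Olivia Jackson"
  },
  {
    "city": "Berlin",
    "name": "Bob Jones"
  }
]


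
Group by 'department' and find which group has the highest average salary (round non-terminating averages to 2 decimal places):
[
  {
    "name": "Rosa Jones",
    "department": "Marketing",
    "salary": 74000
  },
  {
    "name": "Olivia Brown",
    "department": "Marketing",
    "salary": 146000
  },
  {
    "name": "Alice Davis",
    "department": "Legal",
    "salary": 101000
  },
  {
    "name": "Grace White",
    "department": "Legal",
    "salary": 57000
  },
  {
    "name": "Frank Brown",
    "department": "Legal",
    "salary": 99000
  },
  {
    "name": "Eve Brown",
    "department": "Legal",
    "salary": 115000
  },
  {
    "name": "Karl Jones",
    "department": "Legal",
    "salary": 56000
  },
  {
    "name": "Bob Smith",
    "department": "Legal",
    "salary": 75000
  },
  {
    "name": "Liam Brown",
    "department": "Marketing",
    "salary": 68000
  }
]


Group by: department

Groups:
  Legal: 6 people, avg salary = 503000/6 ≈ $83833.33
  Marketing: 3 people, avg salary = 288000/3 = $96000

Highest average salary: Marketing ($96000)

Marketing ($96000)


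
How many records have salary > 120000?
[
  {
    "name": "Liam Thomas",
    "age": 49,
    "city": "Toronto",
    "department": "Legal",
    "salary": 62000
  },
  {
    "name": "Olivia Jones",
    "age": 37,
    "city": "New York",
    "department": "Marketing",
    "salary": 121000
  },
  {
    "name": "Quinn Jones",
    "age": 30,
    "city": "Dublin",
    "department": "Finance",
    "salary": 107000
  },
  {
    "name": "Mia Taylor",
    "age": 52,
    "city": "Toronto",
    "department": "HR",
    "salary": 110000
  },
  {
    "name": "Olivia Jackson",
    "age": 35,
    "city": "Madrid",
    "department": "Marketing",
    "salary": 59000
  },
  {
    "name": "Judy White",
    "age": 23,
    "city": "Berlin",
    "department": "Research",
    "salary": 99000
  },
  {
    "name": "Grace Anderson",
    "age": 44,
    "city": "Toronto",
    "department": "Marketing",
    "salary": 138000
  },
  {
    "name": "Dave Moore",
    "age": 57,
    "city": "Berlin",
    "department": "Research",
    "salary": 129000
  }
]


Data: 8 records
Condition: salary > 120000

Checking each record:
  Liam Thomas: 62000
  Olivia Jones: 121000 MATCH
  Quinn Jones: 107000
  Mia Taylor: 110000
  Olivia Jackson: 59000
  Judy White: 99000
  Grace Anderson: 138000 MATCH
  Dave Moore: 129000 MATCH

Count: 3

3


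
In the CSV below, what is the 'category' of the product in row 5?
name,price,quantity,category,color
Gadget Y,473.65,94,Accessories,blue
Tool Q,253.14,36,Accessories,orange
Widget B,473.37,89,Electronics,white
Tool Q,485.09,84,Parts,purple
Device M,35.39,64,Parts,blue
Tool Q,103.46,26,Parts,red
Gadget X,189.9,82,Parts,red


Query: Row 5 ('Device M'), column 'category'
Value: Parts

Parts


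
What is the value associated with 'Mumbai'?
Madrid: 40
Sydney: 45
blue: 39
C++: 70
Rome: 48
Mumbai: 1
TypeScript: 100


Looking up key 'Mumbai'
Value: 1

1


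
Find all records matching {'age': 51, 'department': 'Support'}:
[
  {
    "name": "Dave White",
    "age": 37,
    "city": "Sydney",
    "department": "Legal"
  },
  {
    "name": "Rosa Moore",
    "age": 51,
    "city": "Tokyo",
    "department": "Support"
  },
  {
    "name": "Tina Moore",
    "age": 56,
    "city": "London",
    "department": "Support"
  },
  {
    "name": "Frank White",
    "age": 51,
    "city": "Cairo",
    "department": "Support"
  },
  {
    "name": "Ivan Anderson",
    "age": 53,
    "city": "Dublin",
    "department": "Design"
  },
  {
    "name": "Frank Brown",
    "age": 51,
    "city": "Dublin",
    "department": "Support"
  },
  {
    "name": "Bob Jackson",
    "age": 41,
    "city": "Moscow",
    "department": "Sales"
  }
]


Search criteria: {'age': 51, 'department': 'Support'}

Checking 7 records:
  Dave White: {age: 37, department: Legal}
  Rosa Moore: {age: 51, department: Support} <-- MATCH
  Tina Moore: {age: 56, department: Support}
  Frank White: {age: 51, department: Support} <-- MATCH
  Ivan Anderson: {age: 53, department: Design}
  Frank Brown: {age: 51, department: Support} <-- MATCH
  Bob Jackson: {age: 41, department: Sales}

Matches: ["Rosa Moore", "Frank White", "Frank Brown"]

["Rosa Moore", "Frank White", "Frank Brown"]


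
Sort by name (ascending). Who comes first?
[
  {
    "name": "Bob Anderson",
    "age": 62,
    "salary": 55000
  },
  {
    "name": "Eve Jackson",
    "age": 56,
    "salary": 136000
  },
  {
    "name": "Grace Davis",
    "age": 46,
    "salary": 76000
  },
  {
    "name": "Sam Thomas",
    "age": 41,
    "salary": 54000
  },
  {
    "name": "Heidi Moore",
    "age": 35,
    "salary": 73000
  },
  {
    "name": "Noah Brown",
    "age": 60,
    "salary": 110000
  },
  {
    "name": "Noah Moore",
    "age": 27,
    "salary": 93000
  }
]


Sort by: name (ascending)

Sorted order:
  1. Bob Anderson (name = Bob Anderson)
  2. Eve Jackson (name = Eve Jackson)
  3. Grace Davis (name = Grace Davis)
  4. Heidi Moore (name = Heidi Moore)
  5. Noah Brown (name = Noah Brown)
  6. Noah Moore (name = Noah Moore)
  7. Sam Thomas (name = Sam Thomas)

First: Bob Anderson

Bob Anderson
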